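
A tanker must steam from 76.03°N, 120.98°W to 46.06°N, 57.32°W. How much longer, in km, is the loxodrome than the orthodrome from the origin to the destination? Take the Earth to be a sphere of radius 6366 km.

Great circle: cos σ = sin φ₁ sin φ₂ + cos φ₁ cos φ₂ cos Δλ,  σ = 0.6871 rad → d_gc = 4374.0 km
Rhumb line: Δψ = -1.1917, q = Δφ/Δψ = 0.4389, d_rh = R√(Δφ²+q²Δλ²) = 4552.7 km
Excess = 4552.7 − 4374.0 = 178.7 ≈ 179 km

179 km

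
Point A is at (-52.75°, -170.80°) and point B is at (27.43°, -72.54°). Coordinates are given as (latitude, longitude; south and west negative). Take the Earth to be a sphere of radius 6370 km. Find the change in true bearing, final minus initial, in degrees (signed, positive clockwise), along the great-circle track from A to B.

-36.6°

At departure: θ₁ = atan2(sin Δλ cos φ₂, cos φ₁ sin φ₂ − sin φ₁ cos φ₂ cos Δλ) = 78.59°
At arrival: θ₂ = atan2(sin Δλ cos φ₁, −cos φ₂ sin φ₁ + sin φ₂ cos φ₁ cos Δλ) = 41.95°
Δθ = θ₂ − θ₁ = -36.6°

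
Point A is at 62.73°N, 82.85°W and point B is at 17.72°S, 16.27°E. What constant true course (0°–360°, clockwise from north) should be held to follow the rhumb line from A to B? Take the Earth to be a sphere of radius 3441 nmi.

135.0°

Δψ = ln[tan(π/4+φ₂/2)/tan(π/4+φ₁/2)] = -1.7308
Δλ = +1.7300 rad (taken the short way round)
course = atan2(Δλ, Δψ) = 135.01°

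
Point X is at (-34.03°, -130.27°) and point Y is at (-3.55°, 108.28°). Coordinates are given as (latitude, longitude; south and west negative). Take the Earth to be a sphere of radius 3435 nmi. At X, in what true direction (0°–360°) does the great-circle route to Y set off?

248.1°

N = sin Δλ·cos φ₂ = -0.8515;  D = cos φ₁ sin φ₂ − sin φ₁ cos φ₂ cos Δλ = -0.3427
initial course = atan2(N, D) = 248.07°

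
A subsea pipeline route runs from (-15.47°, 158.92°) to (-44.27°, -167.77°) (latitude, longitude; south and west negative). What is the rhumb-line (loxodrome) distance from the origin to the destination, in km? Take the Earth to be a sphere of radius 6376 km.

Rhumb course C = atan2(Δλ, Δψ) with Δψ = ln[tan(π/4+φ₂/2)/tan(π/4+φ₁/2)] = -0.5901, Δλ = +0.5814 → C = 135.43°
d = R·|Δφ| / |cos C| = 6376·0.50265 / 0.71237 = 4499 km

4499 km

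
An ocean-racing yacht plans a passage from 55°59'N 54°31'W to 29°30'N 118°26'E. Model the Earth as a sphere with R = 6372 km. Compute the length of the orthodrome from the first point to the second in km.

cos σ = sin φ₁ sin φ₂ + cos φ₁ cos φ₂ cos Δλ
      = sin(55.98°)sin(29.50°) + cos(55.98°)cos(29.50°)cos(172.95°) = -0.0751
σ = 94.305° → d = Rσ = 6372·1.64593 = 10488 km

10488 km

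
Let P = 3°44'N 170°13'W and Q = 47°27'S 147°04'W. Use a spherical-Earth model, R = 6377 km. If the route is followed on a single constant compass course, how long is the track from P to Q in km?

6137 km

Δψ = ln[tan(π/4+φ₂/2)/tan(π/4+φ₁/2)] = -1.0084;  Δφ = -0.8933 rad,  Δλ = +0.4040 rad
q = Δφ/Δψ = 0.8859
d = R·√(Δφ² + q²Δλ²) = 6377·0.96236 = 6137 km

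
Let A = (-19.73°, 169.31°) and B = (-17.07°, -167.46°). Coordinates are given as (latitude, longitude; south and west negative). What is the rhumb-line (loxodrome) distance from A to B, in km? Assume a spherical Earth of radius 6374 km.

2470 km

Rhumb course C = atan2(Δλ, Δψ) with Δψ = ln[tan(π/4+φ₂/2)/tan(π/4+φ₁/2)] = +0.0489, Δλ = +0.4054 → C = 83.12°
d = R·|Δφ| / |cos C| = 6374·0.04643 / 0.11982 = 2470 km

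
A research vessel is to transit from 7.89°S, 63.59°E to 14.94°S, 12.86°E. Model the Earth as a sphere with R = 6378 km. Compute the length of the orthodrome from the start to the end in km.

5579 km

Haversine: a = sin²(Δφ/2)+cos φ₁ cos φ₂ sin²(Δλ/2) = 0.17941;  σ = 2·atan2(√a,√(1−a))
σ = 50.120° → d = Rσ = 6378·0.87476 = 5579 km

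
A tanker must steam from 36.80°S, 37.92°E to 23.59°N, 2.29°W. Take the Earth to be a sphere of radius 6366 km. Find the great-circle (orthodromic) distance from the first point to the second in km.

Haversine: a = sin²(Δφ/2)+cos φ₁ cos φ₂ sin²(Δλ/2) = 0.33966;  σ = 2·atan2(√a,√(1−a))
σ = 71.296° → d = Rσ = 6366·1.24435 = 7922 km

7922 km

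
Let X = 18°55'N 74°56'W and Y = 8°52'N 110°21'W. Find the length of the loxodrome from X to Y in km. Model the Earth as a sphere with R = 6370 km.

Δψ = ln[tan(π/4+φ₂/2)/tan(π/4+φ₁/2)] = -0.1810;  Δφ = -0.1754 rad,  Δλ = -0.6181 rad
q = Δφ/Δψ = 0.9694
d = R·√(Δφ² + q²Δλ²) = 6370·0.62434 = 3977 km

3977 km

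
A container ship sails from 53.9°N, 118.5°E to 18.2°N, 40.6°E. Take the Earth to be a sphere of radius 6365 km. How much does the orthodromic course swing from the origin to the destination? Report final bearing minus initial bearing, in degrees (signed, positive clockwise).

-53.1°

At departure: θ₁ = atan2(sin Δλ cos φ₂, cos φ₁ sin φ₂ − sin φ₁ cos φ₂ cos Δλ) = 271.43°
At arrival: θ₂ = atan2(sin Δλ cos φ₁, −cos φ₂ sin φ₁ + sin φ₂ cos φ₁ cos Δλ) = 218.32°
Δθ = θ₂ − θ₁ = -53.1°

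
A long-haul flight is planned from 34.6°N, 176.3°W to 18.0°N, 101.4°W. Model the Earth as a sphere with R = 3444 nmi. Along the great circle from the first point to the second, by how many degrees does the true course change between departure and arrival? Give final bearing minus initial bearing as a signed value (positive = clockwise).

Initial bearing θ₁ = atan2(sin Δλ cos φ₂, cos φ₁ sin φ₂ − sin φ₁ cos φ₂ cos Δλ) = 82.94°
Final bearing θ₂ = (initial bearing from the destination back to the start) + 180° = 120.80°
Δθ = θ₂ − θ₁ = +37.9°

+37.9°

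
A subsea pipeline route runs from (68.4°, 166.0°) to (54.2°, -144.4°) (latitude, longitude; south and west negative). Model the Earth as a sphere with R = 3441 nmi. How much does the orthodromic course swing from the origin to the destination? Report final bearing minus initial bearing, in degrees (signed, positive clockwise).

+44.4°

At departure: θ₁ = atan2(sin Δλ cos φ₂, cos φ₁ sin φ₂ − sin φ₁ cos φ₂ cos Δλ) = 96.90°
At arrival: θ₂ = atan2(sin Δλ cos φ₁, −cos φ₂ sin φ₁ + sin φ₂ cos φ₁ cos Δλ) = 141.34°
Δθ = θ₂ − θ₁ = +44.4°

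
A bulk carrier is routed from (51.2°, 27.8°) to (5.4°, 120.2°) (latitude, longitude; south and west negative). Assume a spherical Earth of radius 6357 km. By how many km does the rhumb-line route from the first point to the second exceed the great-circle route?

Great circle: cos σ = sin φ₁ sin φ₂ + cos φ₁ cos φ₂ cos Δλ,  σ = 1.5236 rad → d_gc = 9685.3 km
Rhumb line: Δψ = -0.9493, q = Δφ/Δψ = 0.8421, d_rh = R√(Δφ²+q²Δλ²) = 10017.2 km
Excess = 10017.2 − 9685.3 = 331.9 ≈ 332 km

332 km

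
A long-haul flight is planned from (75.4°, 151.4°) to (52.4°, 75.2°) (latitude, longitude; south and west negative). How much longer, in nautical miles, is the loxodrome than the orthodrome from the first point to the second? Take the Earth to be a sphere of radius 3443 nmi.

Great circle: cos σ = sin φ₁ sin φ₂ + cos φ₁ cos φ₂ cos Δλ,  σ = 0.6378 rad → d_gc = 2196.0 nmi
Rhumb line: Δψ = -0.9774, q = Δφ/Δψ = 0.4107, d_rh = R√(Δφ²+q²Δλ²) = 2333.9 nmi
Excess = 2333.9 − 2196.0 = 137.9 ≈ 138 nmi

138 nmi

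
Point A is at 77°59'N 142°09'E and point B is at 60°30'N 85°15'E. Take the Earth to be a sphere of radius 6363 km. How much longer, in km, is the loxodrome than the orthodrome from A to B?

100 km

Great circle: cos σ = sin φ₁ sin φ₂ + cos φ₁ cos φ₂ cos Δλ,  σ = 0.4340 rad → d_gc = 2761.9 km
Rhumb line: Δψ = -0.9169, q = Δφ/Δψ = 0.3328, d_rh = R√(Δφ²+q²Δλ²) = 2862.3 km
Excess = 2862.3 − 2761.9 = 100.4 ≈ 100 km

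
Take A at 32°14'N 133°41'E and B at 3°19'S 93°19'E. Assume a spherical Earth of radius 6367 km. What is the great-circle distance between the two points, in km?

Haversine: a = sin²(Δφ/2)+cos φ₁ cos φ₂ sin²(Δλ/2) = 0.19372;  σ = 2·atan2(√a,√(1−a))
σ = 52.226° → d = Rσ = 6367·0.91151 = 5804 km

5804 km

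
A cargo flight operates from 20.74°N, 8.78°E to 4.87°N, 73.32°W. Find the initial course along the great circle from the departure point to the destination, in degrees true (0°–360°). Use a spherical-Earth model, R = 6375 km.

271.8°

N = sin Δλ·cos φ₂ = -0.9869;  D = cos φ₁ sin φ₂ − sin φ₁ cos φ₂ cos Δλ = +0.0309
initial course = atan2(N, D) = 271.79°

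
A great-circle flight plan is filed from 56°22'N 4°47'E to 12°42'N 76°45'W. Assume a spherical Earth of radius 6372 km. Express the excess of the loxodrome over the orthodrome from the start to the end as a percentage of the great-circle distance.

3.5%

Great circle: σ = 1.3051 rad → d_gc = Rσ = 8316.0 km
Rhumb: Δφ = -0.7621, Δλ = -1.4230, Δψ = -0.9731, q = Δφ/Δψ = 0.7832 → d_rh = R√(Δφ²+q²Δλ²) = 8603.6 km
Excess = (8603.6 − 8316.0) / 8316.0 = 287.6 / 8316.0 = 3.46% ≈ 3.5%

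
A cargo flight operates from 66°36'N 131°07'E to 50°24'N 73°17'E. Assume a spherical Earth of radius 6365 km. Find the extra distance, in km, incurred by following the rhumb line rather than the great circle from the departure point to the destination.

118 km

Great circle: cos σ = sin φ₁ sin φ₂ + cos φ₁ cos φ₂ cos Δλ,  σ = 0.5700 rad → d_gc = 3627.9 km
Rhumb line: Δψ = -0.5530, q = Δφ/Δψ = 0.5113, d_rh = R√(Δφ²+q²Δλ²) = 3745.5 km
Excess = 3745.5 − 3627.9 = 117.6 ≈ 118 km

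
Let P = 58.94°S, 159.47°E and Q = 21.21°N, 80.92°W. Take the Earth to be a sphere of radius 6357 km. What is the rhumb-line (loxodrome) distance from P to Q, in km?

Δψ = ln[tan(π/4+φ₂/2)/tan(π/4+φ₁/2)] = +1.6595;  Δφ = +1.3989 rad,  Δλ = +2.0876 rad
q = Δφ/Δψ = 0.8430
d = R·√(Δφ² + q²Δλ²) = 6357·2.24803 = 14291 km

14291 km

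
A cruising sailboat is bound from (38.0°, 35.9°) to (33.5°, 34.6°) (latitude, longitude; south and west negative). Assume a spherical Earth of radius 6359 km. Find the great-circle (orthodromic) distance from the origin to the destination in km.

513 km

Haversine: a = sin²(Δφ/2)+cos φ₁ cos φ₂ sin²(Δλ/2) = 0.00163;  σ = 2·atan2(√a,√(1−a))
σ = 4.622° → d = Rσ = 6359·0.08067 = 513 km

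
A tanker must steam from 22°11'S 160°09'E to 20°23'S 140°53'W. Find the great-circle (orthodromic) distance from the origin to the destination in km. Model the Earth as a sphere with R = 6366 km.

6069 km

Haversine: a = sin²(Δφ/2)+cos φ₁ cos φ₂ sin²(Δλ/2) = 0.21050;  σ = 2·atan2(√a,√(1−a))
σ = 54.620° → d = Rσ = 6366·0.95330 = 6069 km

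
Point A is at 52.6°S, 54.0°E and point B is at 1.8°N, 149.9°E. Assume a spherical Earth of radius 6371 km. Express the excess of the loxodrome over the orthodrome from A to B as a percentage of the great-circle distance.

3.3%

Great circle: σ = 1.6583 rad → d_gc = Rσ = 10564.8 km
Rhumb: Δφ = +0.9495, Δλ = +1.6738, Δψ = +1.1147, q = Δφ/Δψ = 0.8518 → d_rh = R√(Δφ²+q²Δλ²) = 10912.7 km
Excess = (10912.7 − 10564.8) / 10564.8 = 347.9 / 10564.8 = 3.29% ≈ 3.3%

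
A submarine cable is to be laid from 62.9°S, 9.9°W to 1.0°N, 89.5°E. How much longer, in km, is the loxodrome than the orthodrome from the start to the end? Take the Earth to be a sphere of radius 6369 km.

Great circle: cos σ = sin φ₁ sin φ₂ + cos φ₁ cos φ₂ cos Δλ,  σ = 1.6608 rad → d_gc = 10577.9 km
Rhumb line: Δψ = +1.4404, q = Δφ/Δψ = 0.7743, d_rh = R√(Δφ²+q²Δλ²) = 11119.6 km
Excess = 11119.6 − 10577.9 = 541.7 ≈ 542 km

542 km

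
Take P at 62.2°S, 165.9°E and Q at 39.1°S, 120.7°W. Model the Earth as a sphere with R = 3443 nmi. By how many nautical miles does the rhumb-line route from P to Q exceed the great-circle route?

133 nmi

Great circle: cos σ = sin φ₁ sin φ₂ + cos φ₁ cos φ₂ cos Δλ,  σ = 0.8483 rad → d_gc = 2920.6 nmi
Rhumb line: Δψ = +0.6539, q = Δφ/Δψ = 0.6166, d_rh = R√(Δφ²+q²Δλ²) = 3053.3 nmi
Excess = 3053.3 − 2920.6 = 132.7 ≈ 133 nmi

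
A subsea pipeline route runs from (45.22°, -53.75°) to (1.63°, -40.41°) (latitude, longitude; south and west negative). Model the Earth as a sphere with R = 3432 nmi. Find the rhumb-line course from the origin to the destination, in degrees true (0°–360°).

Δψ = ln[tan(π/4+φ₂/2)/tan(π/4+φ₁/2)] = -0.8584
Δλ = +0.2328 rad (taken the short way round)
course = atan2(Δλ, Δψ) = 164.82°

164.8°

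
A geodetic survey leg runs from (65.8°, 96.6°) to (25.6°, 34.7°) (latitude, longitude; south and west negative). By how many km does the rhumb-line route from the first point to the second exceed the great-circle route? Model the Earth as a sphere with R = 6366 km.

173 km

Great circle: cos σ = sin φ₁ sin φ₂ + cos φ₁ cos φ₂ cos Δλ,  σ = 0.9664 rad → d_gc = 6152.3 km
Rhumb line: Δψ = -1.0775, q = Δφ/Δψ = 0.6511, d_rh = R√(Δφ²+q²Δλ²) = 6324.9 km
Excess = 6324.9 − 6152.3 = 172.6 ≈ 173 km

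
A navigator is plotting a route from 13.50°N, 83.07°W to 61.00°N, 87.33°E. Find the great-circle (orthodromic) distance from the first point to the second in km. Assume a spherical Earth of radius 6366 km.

11678 km

Haversine: a = sin²(Δφ/2)+cos φ₁ cos φ₂ sin²(Δλ/2) = 0.63032;  σ = 2·atan2(√a,√(1−a))
σ = 105.108° → d = Rσ = 6366·1.83448 = 11678 km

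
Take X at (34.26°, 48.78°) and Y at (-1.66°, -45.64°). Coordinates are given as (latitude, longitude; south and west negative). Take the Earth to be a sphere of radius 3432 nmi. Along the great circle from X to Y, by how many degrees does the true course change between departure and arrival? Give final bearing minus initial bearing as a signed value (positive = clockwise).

-35.4°

Initial bearing θ₁ = atan2(sin Δλ cos φ₂, cos φ₁ sin φ₂ − sin φ₁ cos φ₂ cos Δλ) = 271.12°
Final bearing θ₂ = (initial bearing from the destination back to the start) + 180° = 235.76°
Δθ = θ₂ − θ₁ = -35.4°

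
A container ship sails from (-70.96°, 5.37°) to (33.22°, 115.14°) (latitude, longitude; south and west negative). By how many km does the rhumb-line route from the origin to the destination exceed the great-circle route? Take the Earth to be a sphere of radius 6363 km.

Great circle: cos σ = sin φ₁ sin φ₂ + cos φ₁ cos φ₂ cos Δλ,  σ = 2.2271 rad → d_gc = 14171.1 km
Rhumb line: Δψ = +2.4009, q = Δφ/Δψ = 0.7573, d_rh = R√(Δφ²+q²Δλ²) = 14801.9 km
Excess = 14801.9 − 14171.1 = 630.8 ≈ 631 km

631 km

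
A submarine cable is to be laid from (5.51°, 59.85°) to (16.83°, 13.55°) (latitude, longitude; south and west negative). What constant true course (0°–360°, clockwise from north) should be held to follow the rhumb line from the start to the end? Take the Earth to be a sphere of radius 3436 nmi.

Meridional parts: M(φ₁)=+0.0963, M(φ₂)=+0.2981 → ΔM = +0.2017;  Δλ = -0.8081 rad
tan C = Δλ / ΔM = -4.0056 → C = 284.02°

284.0°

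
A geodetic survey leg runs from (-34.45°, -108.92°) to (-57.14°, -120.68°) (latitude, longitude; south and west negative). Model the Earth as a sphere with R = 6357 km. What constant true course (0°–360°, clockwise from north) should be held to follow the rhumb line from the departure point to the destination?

Δψ = ln[tan(π/4+φ₂/2)/tan(π/4+φ₁/2)] = -0.5800
Δλ = -0.2053 rad (taken the short way round)
course = atan2(Δλ, Δψ) = 199.49°

199.5°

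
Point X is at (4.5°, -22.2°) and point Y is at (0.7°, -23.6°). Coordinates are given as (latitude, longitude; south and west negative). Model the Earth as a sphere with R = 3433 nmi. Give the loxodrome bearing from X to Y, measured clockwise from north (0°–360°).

Δψ = ln[tan(π/4+φ₂/2)/tan(π/4+φ₁/2)] = -0.0664
Δλ = -0.0244 rad (taken the short way round)
course = atan2(Δλ, Δψ) = 200.20°

200.2°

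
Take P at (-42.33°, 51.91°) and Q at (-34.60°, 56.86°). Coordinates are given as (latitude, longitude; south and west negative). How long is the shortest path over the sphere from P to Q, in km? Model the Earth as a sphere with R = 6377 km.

Haversine: a = sin²(Δφ/2)+cos φ₁ cos φ₂ sin²(Δλ/2) = 0.00568;  σ = 2·atan2(√a,√(1−a))
σ = 8.643° → d = Rσ = 6377·0.15085 = 962 km

962 km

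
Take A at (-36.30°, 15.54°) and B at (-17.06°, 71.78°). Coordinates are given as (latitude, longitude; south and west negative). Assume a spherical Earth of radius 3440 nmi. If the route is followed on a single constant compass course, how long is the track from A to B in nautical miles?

3211 nmi

Δψ = ln[tan(π/4+φ₂/2)/tan(π/4+φ₁/2)] = +0.3785;  Δφ = +0.3358 rad,  Δλ = +0.9816 rad
q = Δφ/Δψ = 0.8872
d = R·√(Δφ² + q²Δλ²) = 3440·0.93333 = 3211 nmi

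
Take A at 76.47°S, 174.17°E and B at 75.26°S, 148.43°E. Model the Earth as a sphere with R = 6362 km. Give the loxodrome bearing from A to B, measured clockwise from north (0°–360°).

Δψ = ln[tan(π/4+φ₂/2)/tan(π/4+φ₁/2)] = +0.0865
Δλ = -0.4492 rad (taken the short way round)
course = atan2(Δλ, Δψ) = 280.90°

280.9°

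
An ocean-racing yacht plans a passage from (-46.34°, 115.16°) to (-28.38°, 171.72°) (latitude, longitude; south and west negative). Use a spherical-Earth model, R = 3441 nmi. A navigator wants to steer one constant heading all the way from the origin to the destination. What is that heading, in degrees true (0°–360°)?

68.0°

Meridional parts: M(φ₁)=-0.9148, M(φ₂)=-0.5169 → ΔM = +0.3979;  Δλ = +0.9872 rad
tan C = Δλ / ΔM = +2.4808 → C = 68.05°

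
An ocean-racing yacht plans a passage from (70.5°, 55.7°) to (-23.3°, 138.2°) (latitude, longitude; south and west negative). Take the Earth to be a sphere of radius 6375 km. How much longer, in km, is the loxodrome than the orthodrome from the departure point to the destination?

331 km

Great circle: cos σ = sin φ₁ sin φ₂ + cos φ₁ cos φ₂ cos Δλ,  σ = 1.9101 rad → d_gc = 12177.0 km
Rhumb line: Δψ = -2.1796, q = Δφ/Δψ = 0.7511, d_rh = R√(Δφ²+q²Δλ²) = 12508.4 km
Excess = 12508.4 − 12177.0 = 331.4 ≈ 331 km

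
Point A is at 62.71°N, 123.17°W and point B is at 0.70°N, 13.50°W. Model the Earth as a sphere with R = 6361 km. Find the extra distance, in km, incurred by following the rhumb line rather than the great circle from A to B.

Great circle: cos σ = sin φ₁ sin φ₂ + cos φ₁ cos φ₂ cos Δλ,  σ = 1.7148 rad → d_gc = 10907.6 km
Rhumb line: Δψ = -1.4035, q = Δφ/Δψ = 0.7711, d_rh = R√(Δφ²+q²Δλ²) = 11642.6 km
Excess = 11642.6 − 10907.6 = 735.0 ≈ 735 km

735 km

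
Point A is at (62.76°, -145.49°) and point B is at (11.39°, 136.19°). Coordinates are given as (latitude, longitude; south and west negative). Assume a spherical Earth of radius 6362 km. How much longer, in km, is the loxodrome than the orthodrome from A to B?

298 km

Great circle: cos σ = sin φ₁ sin φ₂ + cos φ₁ cos φ₂ cos Δλ,  σ = 1.3011 rad → d_gc = 8277.7 km
Rhumb line: Δψ = -1.2175, q = Δφ/Δψ = 0.7364, d_rh = R√(Δφ²+q²Δλ²) = 8576.1 km
Excess = 8576.1 − 8277.7 = 298.4 ≈ 298 km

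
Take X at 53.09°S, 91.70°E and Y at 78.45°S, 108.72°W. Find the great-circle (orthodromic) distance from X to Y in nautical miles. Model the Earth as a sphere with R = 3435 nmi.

2870 nmi

cos σ = sin φ₁ sin φ₂ + cos φ₁ cos φ₂ cos Δλ
      = sin(-53.09°)sin(-78.45°) + cos(-53.09°)cos(-78.45°)cos(159.58°) = 0.6707
σ = 47.879° → d = Rσ = 3435·0.83565 = 2870 nmi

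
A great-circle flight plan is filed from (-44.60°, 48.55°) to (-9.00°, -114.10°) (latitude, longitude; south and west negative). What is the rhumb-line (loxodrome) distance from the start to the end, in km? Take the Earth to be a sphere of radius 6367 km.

Δψ = ln[tan(π/4+φ₂/2)/tan(π/4+φ₁/2)] = +0.7138;  Δφ = +0.6213 rad,  Δλ = -2.8388 rad
q = Δφ/Δψ = 0.8705
d = R·√(Δφ² + q²Δλ²) = 6367·2.54796 = 16223 km

16223 km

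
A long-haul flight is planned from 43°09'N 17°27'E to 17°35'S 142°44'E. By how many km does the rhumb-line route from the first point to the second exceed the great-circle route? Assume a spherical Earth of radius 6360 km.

Great circle: cos σ = sin φ₁ sin φ₂ + cos φ₁ cos φ₂ cos Δλ,  σ = 2.2247 rad → d_gc = 14149.4 km
Rhumb line: Δψ = -1.1482, q = Δφ/Δψ = 0.9231, d_rh = R√(Δφ²+q²Δλ²) = 14500.5 km
Excess = 14500.5 − 14149.4 = 351.1 ≈ 351 km

351 km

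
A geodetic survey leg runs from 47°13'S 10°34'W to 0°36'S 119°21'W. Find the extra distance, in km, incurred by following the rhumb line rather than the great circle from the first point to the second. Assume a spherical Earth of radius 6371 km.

Great circle: cos σ = sin φ₁ sin φ₂ + cos φ₁ cos φ₂ cos Δλ,  σ = 1.7834 rad → d_gc = 11362.1 km
Rhumb line: Δψ = +0.9267, q = Δφ/Δψ = 0.8780, d_rh = R√(Δφ²+q²Δλ²) = 11817.4 km
Excess = 11817.4 − 11362.1 = 455.3 ≈ 455 km

455 km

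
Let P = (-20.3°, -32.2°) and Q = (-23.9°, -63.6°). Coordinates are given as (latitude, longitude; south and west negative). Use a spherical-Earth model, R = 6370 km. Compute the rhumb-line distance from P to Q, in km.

Rhumb course C = atan2(Δλ, Δψ) with Δψ = ln[tan(π/4+φ₂/2)/tan(π/4+φ₁/2)] = -0.0678, Δλ = -0.5480 → C = 262.94°
d = R·|Δφ| / |cos C| = 6370·0.06283 / 0.12283 = 3258 km

3258 km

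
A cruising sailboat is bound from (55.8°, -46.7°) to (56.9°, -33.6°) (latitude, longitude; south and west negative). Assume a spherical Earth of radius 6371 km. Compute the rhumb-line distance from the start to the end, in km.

Rhumb course C = atan2(Δλ, Δψ) with Δψ = ln[tan(π/4+φ₂/2)/tan(π/4+φ₁/2)] = +0.0347, Δλ = +0.2286 → C = 81.38°
d = R·|Δφ| / |cos C| = 6371·0.01920 / 0.14984 = 816 km

816 km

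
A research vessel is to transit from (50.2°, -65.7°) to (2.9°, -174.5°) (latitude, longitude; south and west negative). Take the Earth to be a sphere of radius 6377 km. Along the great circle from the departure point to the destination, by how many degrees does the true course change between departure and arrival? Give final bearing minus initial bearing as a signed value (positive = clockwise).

At departure: θ₁ = atan2(sin Δλ cos φ₂, cos φ₁ sin φ₂ − sin φ₁ cos φ₂ cos Δλ) = 286.48°
At arrival: θ₂ = atan2(sin Δλ cos φ₁, −cos φ₂ sin φ₁ + sin φ₂ cos φ₁ cos Δλ) = 217.92°
Δθ = θ₂ − θ₁ = -68.6°

-68.6°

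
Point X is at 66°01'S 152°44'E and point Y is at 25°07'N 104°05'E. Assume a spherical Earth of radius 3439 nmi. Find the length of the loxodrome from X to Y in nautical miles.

5941 nmi

Δψ = ln[tan(π/4+φ₂/2)/tan(π/4+φ₁/2)] = +2.0024;  Δφ = +1.5906 rad,  Δλ = -0.8491 rad
q = Δφ/Δψ = 0.7943
d = R·√(Δφ² + q²Δλ²) = 3439·1.72767 = 5941 nmi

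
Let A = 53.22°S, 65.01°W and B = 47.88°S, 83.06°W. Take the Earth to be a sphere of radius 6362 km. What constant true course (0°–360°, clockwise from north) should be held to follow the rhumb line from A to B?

Meridional parts: M(φ₁)=-1.1012, M(φ₂)=-0.9543 → ΔM = +0.1469;  Δλ = -0.3150 rad
tan C = Δλ / ΔM = -2.1447 → C = 295.00°

295.0°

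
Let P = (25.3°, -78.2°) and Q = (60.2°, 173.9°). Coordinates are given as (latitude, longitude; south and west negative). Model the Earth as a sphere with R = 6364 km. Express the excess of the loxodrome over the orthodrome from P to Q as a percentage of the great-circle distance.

9.0%

Great circle: σ = 1.3359 rad → d_gc = Rσ = 8501.6 km
Rhumb: Δφ = +0.6091, Δλ = -1.8832, Δψ = +0.8673, q = Δφ/Δψ = 0.7023 → d_rh = R√(Δφ²+q²Δλ²) = 9266.8 km
Excess = (9266.8 − 8501.6) / 8501.6 = 765.2 / 8501.6 = 9.00% ≈ 9.0%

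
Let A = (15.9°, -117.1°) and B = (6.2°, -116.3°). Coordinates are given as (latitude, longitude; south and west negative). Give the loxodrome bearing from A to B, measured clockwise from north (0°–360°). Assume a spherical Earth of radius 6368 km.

175.4°

Meridional parts: M(φ₁)=+0.2811, M(φ₂)=+0.1084 → ΔM = -0.1727;  Δλ = +0.0140 rad
tan C = Δλ / ΔM = -0.0808 → C = 175.38°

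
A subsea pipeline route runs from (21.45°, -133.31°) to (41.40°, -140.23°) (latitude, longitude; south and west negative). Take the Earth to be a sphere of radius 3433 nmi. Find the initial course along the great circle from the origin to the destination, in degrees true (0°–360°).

θ = atan2( sin Δλ·cos φ₂ ,  cos φ₁ sin φ₂ − sin φ₁ cos φ₂ cos Δλ )
  = atan2(-0.0904, +0.3432) = 345.25°

345.2°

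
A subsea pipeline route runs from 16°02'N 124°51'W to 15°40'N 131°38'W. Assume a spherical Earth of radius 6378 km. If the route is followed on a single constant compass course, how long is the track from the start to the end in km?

728 km

Rhumb course C = atan2(Δλ, Δψ) with Δψ = ln[tan(π/4+φ₂/2)/tan(π/4+φ₁/2)] = -0.0067, Δλ = -0.1184 → C = 266.78°
d = R·|Δφ| / |cos C| = 6378·0.00640 / 0.05610 = 728 km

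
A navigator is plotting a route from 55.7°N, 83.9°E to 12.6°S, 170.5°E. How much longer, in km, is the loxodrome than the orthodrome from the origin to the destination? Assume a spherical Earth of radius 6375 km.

236 km

Great circle: cos σ = sin φ₁ sin φ₂ + cos φ₁ cos φ₂ cos Δλ,  σ = 1.7189 rad → d_gc = 10958.2 km
Rhumb line: Δψ = -1.3974, q = Δφ/Δψ = 0.8530, d_rh = R√(Δφ²+q²Δλ²) = 11194.2 km
Excess = 11194.2 − 10958.2 = 236.0 ≈ 236 km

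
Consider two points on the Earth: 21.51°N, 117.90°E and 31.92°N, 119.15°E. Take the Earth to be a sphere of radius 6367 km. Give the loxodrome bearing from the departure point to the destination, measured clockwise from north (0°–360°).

6.1°

Meridional parts: M(φ₁)=+0.3846, M(φ₂)=+0.5884 → ΔM = +0.2038;  Δλ = +0.0218 rad
tan C = Δλ / ΔM = +0.1070 → C = 6.11°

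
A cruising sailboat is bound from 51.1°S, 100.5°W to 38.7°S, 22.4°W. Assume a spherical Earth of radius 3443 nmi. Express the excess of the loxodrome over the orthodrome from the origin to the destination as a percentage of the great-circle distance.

4.4%

Great circle: σ = 0.9426 rad → d_gc = Rσ = 3245.5 nmi
Rhumb: Δφ = +0.2164, Δλ = +1.3631, Δψ = +0.3073, q = Δφ/Δψ = 0.7042 → d_rh = R√(Δφ²+q²Δλ²) = 3387.8 nmi
Excess = (3387.8 − 3245.5) / 3245.5 = 142.3 / 3245.5 = 4.38% ≈ 4.4%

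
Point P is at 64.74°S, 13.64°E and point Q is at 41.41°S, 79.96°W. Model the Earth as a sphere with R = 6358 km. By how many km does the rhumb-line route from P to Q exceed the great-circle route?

502 km

Great circle: cos σ = sin φ₁ sin φ₂ + cos φ₁ cos φ₂ cos Δλ,  σ = 0.9544 rad → d_gc = 6068.1 km
Rhumb line: Δψ = +0.7004, q = Δφ/Δψ = 0.5814, d_rh = R√(Δφ²+q²Δλ²) = 6570.0 km
Excess = 6570.0 − 6068.1 = 501.9 ≈ 502 km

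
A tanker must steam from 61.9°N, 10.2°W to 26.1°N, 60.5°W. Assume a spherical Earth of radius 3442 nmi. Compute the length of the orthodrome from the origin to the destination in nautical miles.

2934 nmi

cos σ = sin φ₁ sin φ₂ + cos φ₁ cos φ₂ cos Δλ
      = sin(61.90°)sin(26.10°) + cos(61.90°)cos(26.10°)cos(-50.30°) = 0.6583
σ = 48.832° → d = Rσ = 3442·0.85228 = 2934 nmi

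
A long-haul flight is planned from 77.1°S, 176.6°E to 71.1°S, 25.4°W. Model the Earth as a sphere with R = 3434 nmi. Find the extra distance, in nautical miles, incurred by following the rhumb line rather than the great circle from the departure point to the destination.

Great circle: cos σ = sin φ₁ sin φ₂ + cos φ₁ cos φ₂ cos Δλ,  σ = 0.5449 rad → d_gc = 1871.3 nmi
Rhumb line: Δψ = +0.3868, q = Δφ/Δψ = 0.2707, d_rh = R√(Δφ²+q²Δλ²) = 2588.7 nmi
Excess = 2588.7 − 1871.3 = 717.4 ≈ 717 nmi

717 nmi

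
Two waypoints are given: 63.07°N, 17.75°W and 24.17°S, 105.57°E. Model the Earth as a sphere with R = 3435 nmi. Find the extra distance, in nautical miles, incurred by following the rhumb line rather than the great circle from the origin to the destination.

416 nmi

Great circle: cos σ = sin φ₁ sin φ₂ + cos φ₁ cos φ₂ cos Δλ,  σ = 2.2044 rad → d_gc = 7572.0 nmi
Rhumb line: Δψ = -1.8644, q = Δφ/Δψ = 0.8167, d_rh = R√(Δφ²+q²Δλ²) = 7988.2 nmi
Excess = 7988.2 − 7572.0 = 416.2 ≈ 416 nmi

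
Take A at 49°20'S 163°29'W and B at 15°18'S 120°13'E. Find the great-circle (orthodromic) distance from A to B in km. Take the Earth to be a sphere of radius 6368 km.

Haversine: a = sin²(Δφ/2)+cos φ₁ cos φ₂ sin²(Δλ/2) = 0.32549;  σ = 2·atan2(√a,√(1−a))
σ = 69.573° → d = Rσ = 6368·1.21427 = 7732 km

7732 km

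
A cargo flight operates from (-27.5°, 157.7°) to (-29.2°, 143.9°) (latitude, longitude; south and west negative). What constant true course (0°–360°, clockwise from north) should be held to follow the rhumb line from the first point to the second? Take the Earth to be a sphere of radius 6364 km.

262.0°

Meridional parts: M(φ₁)=-0.4995, M(φ₂)=-0.5332 → ΔM = -0.0337;  Δλ = -0.2409 rad
tan C = Δλ / ΔM = +7.1436 → C = 262.03°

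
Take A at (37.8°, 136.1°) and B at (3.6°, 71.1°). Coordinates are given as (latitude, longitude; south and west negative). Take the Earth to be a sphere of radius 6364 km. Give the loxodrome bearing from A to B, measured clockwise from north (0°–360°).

240.2°

Meridional parts: M(φ₁)=+0.7136, M(φ₂)=+0.0629 → ΔM = -0.6507;  Δλ = -1.1345 rad
tan C = Δλ / ΔM = +1.7435 → C = 240.16°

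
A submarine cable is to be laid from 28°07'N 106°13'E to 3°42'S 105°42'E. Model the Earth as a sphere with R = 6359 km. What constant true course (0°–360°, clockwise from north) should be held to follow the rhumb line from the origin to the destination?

Δψ = ln[tan(π/4+φ₂/2)/tan(π/4+φ₁/2)] = -0.5763
Δλ = -0.0090 rad (taken the short way round)
course = atan2(Δλ, Δψ) = 180.90°

180.9°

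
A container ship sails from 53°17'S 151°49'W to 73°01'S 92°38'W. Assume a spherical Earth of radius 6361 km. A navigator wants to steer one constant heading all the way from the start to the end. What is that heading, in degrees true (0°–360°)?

Δψ = ln[tan(π/4+φ₂/2)/tan(π/4+φ₁/2)] = -0.7987
Δλ = +1.0329 rad (taken the short way round)
course = atan2(Δλ, Δψ) = 127.71°

127.7°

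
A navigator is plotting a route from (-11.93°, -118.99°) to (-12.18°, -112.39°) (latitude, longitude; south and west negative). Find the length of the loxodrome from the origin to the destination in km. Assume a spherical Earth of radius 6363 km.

717 km

Δψ = ln[tan(π/4+φ₂/2)/tan(π/4+φ₁/2)] = -0.0045;  Δφ = -0.0044 rad,  Δλ = +0.1152 rad
q = Δφ/Δψ = 0.9779
d = R·√(Δφ² + q²Δλ²) = 6363·0.11274 = 717 km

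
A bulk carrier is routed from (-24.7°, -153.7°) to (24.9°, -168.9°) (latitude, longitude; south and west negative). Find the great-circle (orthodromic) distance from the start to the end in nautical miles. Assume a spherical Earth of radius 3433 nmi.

cos σ = sin φ₁ sin φ₂ + cos φ₁ cos φ₂ cos Δλ
      = sin(-24.70°)sin(24.90°) + cos(-24.70°)cos(24.90°)cos(-15.20°) = 0.6193
σ = 51.736° → d = Rσ = 3433·0.90296 = 3100 nmi

3100 nmi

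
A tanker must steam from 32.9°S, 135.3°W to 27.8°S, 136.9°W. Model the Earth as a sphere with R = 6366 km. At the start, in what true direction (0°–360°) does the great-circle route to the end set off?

N = sin Δλ·cos φ₂ = -0.0247;  D = cos φ₁ sin φ₂ − sin φ₁ cos φ₂ cos Δλ = +0.0887
initial course = atan2(N, D) = 344.44°

344.4°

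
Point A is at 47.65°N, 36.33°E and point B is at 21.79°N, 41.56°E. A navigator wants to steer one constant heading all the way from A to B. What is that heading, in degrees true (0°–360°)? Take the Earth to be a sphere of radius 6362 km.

Meridional parts: M(φ₁)=+0.9484, M(φ₂)=+0.3898 → ΔM = -0.5585;  Δλ = +0.0913 rad
tan C = Δλ / ΔM = -0.1634 → C = 170.72°

170.7°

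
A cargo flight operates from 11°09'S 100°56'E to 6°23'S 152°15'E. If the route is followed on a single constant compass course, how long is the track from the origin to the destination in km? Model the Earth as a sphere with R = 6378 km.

Rhumb course C = atan2(Δλ, Δψ) with Δψ = ln[tan(π/4+φ₂/2)/tan(π/4+φ₁/2)] = +0.0842, Δλ = +0.8956 → C = 84.63°
d = R·|Δφ| / |cos C| = 6378·0.08319 / 0.09360 = 5669 km

5669 km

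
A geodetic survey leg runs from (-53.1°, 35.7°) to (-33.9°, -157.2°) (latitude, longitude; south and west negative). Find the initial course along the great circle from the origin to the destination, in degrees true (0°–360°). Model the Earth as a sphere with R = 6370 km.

169.3°

N = sin Δλ·cos φ₂ = +0.1853;  D = cos φ₁ sin φ₂ − sin φ₁ cos φ₂ cos Δλ = -0.9819
initial course = atan2(N, D) = 169.31°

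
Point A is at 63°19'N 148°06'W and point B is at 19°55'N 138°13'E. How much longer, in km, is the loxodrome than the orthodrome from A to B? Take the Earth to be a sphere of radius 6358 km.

Great circle: cos σ = sin φ₁ sin φ₂ + cos φ₁ cos φ₂ cos Δλ,  σ = 1.1341 rad → d_gc = 7210.3 km
Rhumb line: Δψ = -1.0842, q = Δφ/Δψ = 0.6986, d_rh = R√(Δφ²+q²Δλ²) = 7471.7 km
Excess = 7471.7 − 7210.3 = 261.4 ≈ 261 km

261 km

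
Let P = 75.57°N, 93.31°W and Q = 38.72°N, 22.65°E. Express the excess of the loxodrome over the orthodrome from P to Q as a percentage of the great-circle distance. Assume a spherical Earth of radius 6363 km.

Great circle: σ = 1.0232 rad → d_gc = Rσ = 6510.4 km
Rhumb: Δφ = -0.6432, Δλ = +2.0239, Δψ = -1.3327, q = Δφ/Δψ = 0.4826 → d_rh = R√(Δφ²+q²Δλ²) = 7441.1 km
Excess = (7441.1 − 6510.4) / 6510.4 = 930.7 / 6510.4 = 14.30% ≈ 14.3%

14.3%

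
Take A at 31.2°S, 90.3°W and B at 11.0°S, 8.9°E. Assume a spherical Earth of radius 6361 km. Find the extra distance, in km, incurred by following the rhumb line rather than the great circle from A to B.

Great circle: cos σ = sin φ₁ sin φ₂ + cos φ₁ cos φ₂ cos Δλ,  σ = 1.6062 rad → d_gc = 10217.1 km
Rhumb line: Δψ = +0.3805, q = Δφ/Δψ = 0.9267, d_rh = R√(Δφ²+q²Δλ²) = 10448.9 km
Excess = 10448.9 − 10217.1 = 231.8 ≈ 232 km

232 km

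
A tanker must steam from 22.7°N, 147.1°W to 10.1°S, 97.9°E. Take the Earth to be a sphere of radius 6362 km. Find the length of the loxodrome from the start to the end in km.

Δψ = ln[tan(π/4+φ₂/2)/tan(π/4+φ₁/2)] = -0.5842;  Δφ = -0.5725 rad,  Δλ = -2.0071 rad
q = Δφ/Δψ = 0.9800
d = R·√(Δφ² + q²Δλ²) = 6362·2.04851 = 13033 km

13033 km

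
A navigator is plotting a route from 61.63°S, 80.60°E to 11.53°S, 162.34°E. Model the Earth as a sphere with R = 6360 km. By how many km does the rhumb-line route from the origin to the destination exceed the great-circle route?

327 km

Great circle: cos σ = sin φ₁ sin φ₂ + cos φ₁ cos φ₂ cos Δλ,  σ = 1.3256 rad → d_gc = 8430.7 km
Rhumb line: Δψ = +1.1727, q = Δφ/Δψ = 0.7456, d_rh = R√(Δφ²+q²Δλ²) = 8757.8 km
Excess = 8757.8 − 8430.7 = 327.1 ≈ 327 km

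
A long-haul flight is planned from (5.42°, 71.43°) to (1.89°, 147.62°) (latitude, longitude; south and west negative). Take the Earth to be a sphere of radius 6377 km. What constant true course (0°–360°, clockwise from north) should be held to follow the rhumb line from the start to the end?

Δψ = ln[tan(π/4+φ₂/2)/tan(π/4+φ₁/2)] = -0.0617
Δλ = +1.3298 rad (taken the short way round)
course = atan2(Δλ, Δψ) = 92.66°

92.7°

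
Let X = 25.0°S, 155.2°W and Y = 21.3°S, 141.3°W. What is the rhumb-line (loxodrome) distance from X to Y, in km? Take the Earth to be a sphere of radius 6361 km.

Δψ = ln[tan(π/4+φ₂/2)/tan(π/4+φ₁/2)] = +0.0702;  Δφ = +0.0646 rad,  Δλ = +0.2426 rad
q = Δφ/Δψ = 0.9193
d = R·√(Δφ² + q²Δλ²) = 6361·0.23217 = 1477 km

1477 km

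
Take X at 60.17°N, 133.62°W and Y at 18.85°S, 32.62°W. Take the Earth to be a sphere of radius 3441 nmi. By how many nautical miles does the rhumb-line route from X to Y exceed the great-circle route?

Great circle: cos σ = sin φ₁ sin φ₂ + cos φ₁ cos φ₂ cos Δλ,  σ = 1.9499 rad → d_gc = 6709.7 nmi
Rhumb line: Δψ = -1.6580, q = Δφ/Δψ = 0.8318, d_rh = R√(Δφ²+q²Δλ²) = 6926.7 nmi
Excess = 6926.7 − 6709.7 = 217.0 ≈ 217 nmi

217 nmi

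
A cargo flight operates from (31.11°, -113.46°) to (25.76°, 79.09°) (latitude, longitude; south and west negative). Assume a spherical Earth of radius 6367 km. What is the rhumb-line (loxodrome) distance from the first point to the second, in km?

16364 km

Δψ = ln[tan(π/4+φ₂/2)/tan(π/4+φ₁/2)] = -0.1062;  Δφ = -0.0934 rad,  Δλ = -2.9226 rad
q = Δφ/Δψ = 0.8789
d = R·√(Δφ² + q²Δλ²) = 6367·2.57019 = 16364 km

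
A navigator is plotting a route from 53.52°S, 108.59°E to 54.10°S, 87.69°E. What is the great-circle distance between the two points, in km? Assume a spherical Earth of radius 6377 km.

cos σ = sin φ₁ sin φ₂ + cos φ₁ cos φ₂ cos Δλ
      = sin(-53.52°)sin(-54.10°) + cos(-53.52°)cos(-54.10°)cos(-20.90°) = 0.9770
σ = 12.309° → d = Rσ = 6377·0.21484 = 1370 km

1370 km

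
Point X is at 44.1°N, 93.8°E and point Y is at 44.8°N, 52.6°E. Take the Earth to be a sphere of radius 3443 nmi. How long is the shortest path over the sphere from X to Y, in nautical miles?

1749 nmi

cos σ = sin φ₁ sin φ₂ + cos φ₁ cos φ₂ cos Δλ
      = sin(44.10°)sin(44.80°) + cos(44.10°)cos(44.80°)cos(-41.20°) = 0.8738
σ = 29.101° → d = Rσ = 3443·0.50790 = 1749 nmi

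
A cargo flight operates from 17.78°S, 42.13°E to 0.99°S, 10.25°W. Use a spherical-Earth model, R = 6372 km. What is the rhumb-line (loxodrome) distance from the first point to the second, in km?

6022 km

Rhumb course C = atan2(Δλ, Δψ) with Δψ = ln[tan(π/4+φ₂/2)/tan(π/4+φ₁/2)] = +0.2981, Δλ = -0.9142 → C = 288.06°
d = R·|Δφ| / |cos C| = 6372·0.29304 / 0.31005 = 6022 km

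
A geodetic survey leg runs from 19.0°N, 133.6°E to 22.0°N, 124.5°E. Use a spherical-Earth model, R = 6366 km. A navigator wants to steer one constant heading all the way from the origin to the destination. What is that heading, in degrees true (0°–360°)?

289.4°

Meridional parts: M(φ₁)=+0.3379, M(φ₂)=+0.3938 → ΔM = +0.0559;  Δλ = -0.1588 rad
tan C = Δλ / ΔM = -2.8408 → C = 289.39°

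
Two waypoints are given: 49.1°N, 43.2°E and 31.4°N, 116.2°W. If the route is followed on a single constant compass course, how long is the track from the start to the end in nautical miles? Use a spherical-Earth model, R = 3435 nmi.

Rhumb course C = atan2(Δλ, Δψ) with Δψ = ln[tan(π/4+φ₂/2)/tan(π/4+φ₁/2)] = -0.4087, Δλ = -2.7821 → C = 261.64°
d = R·|Δφ| / |cos C| = 3435·0.30892 / 0.14536 = 7300 nmi

7300 nmi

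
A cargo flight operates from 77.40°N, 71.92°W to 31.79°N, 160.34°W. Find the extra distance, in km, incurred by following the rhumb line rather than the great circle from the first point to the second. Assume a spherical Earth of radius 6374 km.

480 km

Great circle: cos σ = sin φ₁ sin φ₂ + cos φ₁ cos φ₂ cos Δλ,  σ = 1.0248 rad → d_gc = 6532.4 km
Rhumb line: Δψ = -1.6179, q = Δφ/Δψ = 0.4920, d_rh = R√(Δφ²+q²Δλ²) = 7012.0 km
Excess = 7012.0 − 6532.4 = 479.6 ≈ 480 km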